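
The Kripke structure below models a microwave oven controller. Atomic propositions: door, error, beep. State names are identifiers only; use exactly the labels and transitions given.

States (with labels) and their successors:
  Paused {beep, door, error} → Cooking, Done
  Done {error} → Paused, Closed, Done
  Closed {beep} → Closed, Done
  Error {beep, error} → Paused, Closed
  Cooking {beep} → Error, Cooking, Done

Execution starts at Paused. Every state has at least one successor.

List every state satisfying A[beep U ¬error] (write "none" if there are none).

{Closed, Cooking}

States satisfying beep: {Paused, Closed, Error, Cooking}.
States satisfying ¬error: {Closed, Cooking}.
States satisfying A[beep U ¬error]: {Closed, Cooking}.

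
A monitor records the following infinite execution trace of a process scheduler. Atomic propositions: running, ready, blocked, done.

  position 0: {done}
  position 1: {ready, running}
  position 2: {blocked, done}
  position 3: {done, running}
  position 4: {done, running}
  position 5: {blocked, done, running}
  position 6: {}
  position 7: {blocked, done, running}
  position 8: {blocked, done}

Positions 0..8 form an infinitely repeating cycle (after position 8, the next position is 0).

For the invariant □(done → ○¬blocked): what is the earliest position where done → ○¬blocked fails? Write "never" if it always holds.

Check done → ○¬blocked at each position in order: 0 ✓, 1 ✓, 2 ✓, 3 ✓.
At position 4 the labels are {done, running} and the next position 5 has {blocked, done, running}, so done → ○¬blocked is false there. This is the first violation.

4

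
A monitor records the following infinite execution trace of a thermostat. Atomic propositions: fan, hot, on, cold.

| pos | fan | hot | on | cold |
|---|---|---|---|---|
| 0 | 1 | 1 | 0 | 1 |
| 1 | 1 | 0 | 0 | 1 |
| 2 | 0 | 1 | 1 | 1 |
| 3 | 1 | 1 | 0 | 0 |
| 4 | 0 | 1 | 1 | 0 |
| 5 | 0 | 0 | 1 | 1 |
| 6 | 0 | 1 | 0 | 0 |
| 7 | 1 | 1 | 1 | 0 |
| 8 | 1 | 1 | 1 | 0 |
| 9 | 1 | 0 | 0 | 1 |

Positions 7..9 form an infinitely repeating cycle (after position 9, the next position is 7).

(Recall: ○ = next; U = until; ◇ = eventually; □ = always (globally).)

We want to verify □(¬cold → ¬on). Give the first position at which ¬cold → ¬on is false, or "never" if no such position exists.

4

Check ¬cold → ¬on at each position in order: 0 ✓, 1 ✓, 2 ✓, 3 ✓.
At position 4 the labels are {hot, on}, so ¬cold → ¬on is false there. This is the first violation.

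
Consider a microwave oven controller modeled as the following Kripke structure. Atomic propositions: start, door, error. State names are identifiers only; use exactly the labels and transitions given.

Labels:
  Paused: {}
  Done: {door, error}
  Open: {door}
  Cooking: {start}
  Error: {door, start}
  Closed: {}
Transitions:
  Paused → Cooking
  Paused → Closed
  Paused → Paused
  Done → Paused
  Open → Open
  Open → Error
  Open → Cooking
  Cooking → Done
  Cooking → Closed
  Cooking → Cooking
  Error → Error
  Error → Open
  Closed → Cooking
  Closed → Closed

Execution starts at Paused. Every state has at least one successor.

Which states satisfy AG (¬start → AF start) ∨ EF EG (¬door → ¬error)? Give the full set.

{Paused, Done, Open, Cooking, Error, Closed}

States satisfying ¬start → AF start: {Cooking, Error}.
States satisfying AG (¬start → AF start): ∅.
States satisfying EG (¬door → ¬error): {Paused, Done, Open, Cooking, Error, Closed}.
States satisfying EF EG (¬door → ¬error): {Paused, Done, Open, Cooking, Error, Closed}.
States satisfying AG (¬start → AF start) ∨ EF EG (¬door → ¬error): {Paused, Done, Open, Cooking, Error, Closed}.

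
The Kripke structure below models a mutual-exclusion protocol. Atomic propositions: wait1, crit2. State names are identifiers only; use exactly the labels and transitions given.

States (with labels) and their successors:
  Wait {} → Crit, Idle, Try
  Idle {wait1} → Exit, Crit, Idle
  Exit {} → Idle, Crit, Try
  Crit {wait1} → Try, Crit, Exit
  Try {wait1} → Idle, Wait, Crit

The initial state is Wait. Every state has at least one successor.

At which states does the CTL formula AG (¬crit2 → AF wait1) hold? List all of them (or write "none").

States satisfying ¬crit2 → AF wait1: {Wait, Idle, Exit, Crit, Try}.
States satisfying AG (¬crit2 → AF wait1): {Wait, Idle, Exit, Crit, Try}.

{Wait, Idle, Exit, Crit, Try}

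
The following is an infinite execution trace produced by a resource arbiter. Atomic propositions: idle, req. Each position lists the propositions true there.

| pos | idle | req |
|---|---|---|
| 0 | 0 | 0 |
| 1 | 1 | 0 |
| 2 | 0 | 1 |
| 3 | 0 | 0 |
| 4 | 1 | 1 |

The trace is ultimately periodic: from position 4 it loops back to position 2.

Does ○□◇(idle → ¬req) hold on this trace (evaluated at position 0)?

The position after 0 is 1; □◇(idle → ¬req) is true there.

Holds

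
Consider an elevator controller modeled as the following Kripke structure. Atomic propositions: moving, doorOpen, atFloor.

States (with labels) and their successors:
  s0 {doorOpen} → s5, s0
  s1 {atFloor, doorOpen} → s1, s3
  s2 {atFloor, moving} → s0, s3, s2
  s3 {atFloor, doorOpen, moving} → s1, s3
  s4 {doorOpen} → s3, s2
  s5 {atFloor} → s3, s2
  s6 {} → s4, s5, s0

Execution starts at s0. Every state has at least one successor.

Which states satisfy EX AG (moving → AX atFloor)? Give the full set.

{s1, s2, s3, s4, s5}

States satisfying AG (moving → AX atFloor): {s1, s3}.
States satisfying EX AG (moving → AX atFloor): {s1, s2, s3, s4, s5}.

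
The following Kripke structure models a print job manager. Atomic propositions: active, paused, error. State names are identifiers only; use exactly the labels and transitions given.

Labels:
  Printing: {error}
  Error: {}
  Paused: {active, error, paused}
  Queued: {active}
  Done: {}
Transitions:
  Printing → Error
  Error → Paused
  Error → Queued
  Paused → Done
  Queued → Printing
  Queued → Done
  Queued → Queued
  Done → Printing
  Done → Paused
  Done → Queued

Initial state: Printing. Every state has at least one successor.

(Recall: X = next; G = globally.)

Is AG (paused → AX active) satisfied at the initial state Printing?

Violated

States satisfying paused → AX active: {Printing, Error, Queued, Done}.
States satisfying AG (paused → AX active): ∅.
Paused is reachable from Printing and violates paused → AX active, so AG fails at Printing.
Printing ∉ Sat(AG (paused → AX active)).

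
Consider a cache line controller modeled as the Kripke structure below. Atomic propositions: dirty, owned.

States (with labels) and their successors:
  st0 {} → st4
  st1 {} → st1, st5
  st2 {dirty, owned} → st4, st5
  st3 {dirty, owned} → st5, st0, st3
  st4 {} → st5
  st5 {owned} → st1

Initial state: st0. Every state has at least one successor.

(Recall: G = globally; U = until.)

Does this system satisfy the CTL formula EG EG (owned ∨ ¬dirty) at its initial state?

States satisfying EG (owned ∨ ¬dirty): {st0, st1, st2, st3, st4, st5}.
States satisfying EG EG (owned ∨ ¬dirty): {st0, st1, st2, st3, st4, st5}.
st0 ∈ Sat(EG EG (owned ∨ ¬dirty)).

Satisfied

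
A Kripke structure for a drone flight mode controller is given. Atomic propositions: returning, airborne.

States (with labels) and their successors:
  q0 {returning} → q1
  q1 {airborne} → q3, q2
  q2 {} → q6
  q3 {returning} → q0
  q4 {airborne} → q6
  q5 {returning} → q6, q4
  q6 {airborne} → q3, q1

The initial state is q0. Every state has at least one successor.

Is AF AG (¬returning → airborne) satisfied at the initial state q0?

No

States satisfying AG (¬returning → airborne): ∅.
States satisfying AF AG (¬returning → airborne): ∅.
There is a path from q0 along which AG (¬returning → airborne) never holds.
q0 ∉ Sat(AF AG (¬returning → airborne)).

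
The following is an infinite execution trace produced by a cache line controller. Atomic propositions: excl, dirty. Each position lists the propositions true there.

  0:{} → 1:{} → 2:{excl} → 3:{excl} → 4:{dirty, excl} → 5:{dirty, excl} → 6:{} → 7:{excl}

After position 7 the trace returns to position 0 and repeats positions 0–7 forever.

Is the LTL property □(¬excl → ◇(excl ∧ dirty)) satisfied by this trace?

Satisfied

¬excl → ◇(excl ∧ dirty) holds at every position 0..7, and those are all positions ever visited, so □(¬excl → ◇(excl ∧ dirty)) holds.
Positions where ¬excl holds: 0, 1, 6.
Check ◇(excl ∧ dirty) at each: 0→ok, 1→ok, 6→ok.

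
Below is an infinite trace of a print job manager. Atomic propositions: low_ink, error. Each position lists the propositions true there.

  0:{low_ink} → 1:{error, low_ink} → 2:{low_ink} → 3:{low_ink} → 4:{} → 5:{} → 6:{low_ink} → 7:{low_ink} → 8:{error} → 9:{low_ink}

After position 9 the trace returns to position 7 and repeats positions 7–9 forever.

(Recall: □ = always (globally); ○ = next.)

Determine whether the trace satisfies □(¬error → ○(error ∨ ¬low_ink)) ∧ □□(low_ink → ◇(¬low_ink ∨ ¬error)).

Violated

¬error → ○(error ∨ ¬low_ink) must hold at every position from 0 onward. It fails at position 2, so □(¬error → ○(error ∨ ¬low_ink)) is false.
Positions where ¬error holds: 0, 2, 3, 4, 5, 6, 7, 9.
Check ○(error ∨ ¬low_ink) at each: 0→ok, 2→fails, 3→ok, 4→ok, 5→fails, 6→fails, 7→ok, 9→fails.
□(low_ink → ◇(¬low_ink ∨ ¬error)) holds at every position 0..9, and those are all positions ever visited, so □□(low_ink → ◇(¬low_ink ∨ ¬error)) holds.
At position 0: □(¬error → ○(error ∨ ¬low_ink)) is false; □□(low_ink → ◇(¬low_ink ∨ ¬error)) is true; so □(¬error → ○(error ∨ ¬low_ink)) ∧ □□(low_ink → ◇(¬low_ink ∨ ¬error)) is false.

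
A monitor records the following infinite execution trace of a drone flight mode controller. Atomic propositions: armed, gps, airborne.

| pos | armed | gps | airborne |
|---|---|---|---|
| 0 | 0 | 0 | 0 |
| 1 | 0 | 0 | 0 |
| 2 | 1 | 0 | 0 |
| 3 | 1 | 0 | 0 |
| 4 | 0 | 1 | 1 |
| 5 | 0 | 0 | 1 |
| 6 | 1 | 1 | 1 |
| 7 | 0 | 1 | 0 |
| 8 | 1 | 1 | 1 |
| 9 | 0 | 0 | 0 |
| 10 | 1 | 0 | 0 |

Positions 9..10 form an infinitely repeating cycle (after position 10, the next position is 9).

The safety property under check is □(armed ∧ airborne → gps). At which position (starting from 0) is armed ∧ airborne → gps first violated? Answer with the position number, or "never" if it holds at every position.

armed ∧ airborne → gps holds at every position 0..10, and those are all the positions the trace ever visits, so the invariant □(armed ∧ airborne → gps) is never violated.

never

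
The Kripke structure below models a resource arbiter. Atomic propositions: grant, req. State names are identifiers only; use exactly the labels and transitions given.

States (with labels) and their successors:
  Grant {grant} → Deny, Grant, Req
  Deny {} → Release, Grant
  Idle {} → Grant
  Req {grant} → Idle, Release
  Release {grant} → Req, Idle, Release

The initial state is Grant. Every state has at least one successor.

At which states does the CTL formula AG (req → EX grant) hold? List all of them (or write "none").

{Grant, Deny, Idle, Req, Release}

States satisfying req → EX grant: {Grant, Deny, Idle, Req, Release}.
States satisfying AG (req → EX grant): {Grant, Deny, Idle, Req, Release}.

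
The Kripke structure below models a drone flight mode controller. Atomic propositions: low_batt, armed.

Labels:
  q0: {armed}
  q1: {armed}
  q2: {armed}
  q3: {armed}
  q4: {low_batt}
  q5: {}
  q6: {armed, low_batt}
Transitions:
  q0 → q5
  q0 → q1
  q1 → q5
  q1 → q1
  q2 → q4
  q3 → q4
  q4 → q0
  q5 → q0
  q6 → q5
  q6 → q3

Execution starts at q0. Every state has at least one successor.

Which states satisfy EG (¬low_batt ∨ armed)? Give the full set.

States satisfying ¬low_batt ∨ armed: {q0, q1, q2, q3, q5, q6}.
States satisfying EG (¬low_batt ∨ armed): {q0, q1, q5, q6}.

{q0, q1, q5, q6}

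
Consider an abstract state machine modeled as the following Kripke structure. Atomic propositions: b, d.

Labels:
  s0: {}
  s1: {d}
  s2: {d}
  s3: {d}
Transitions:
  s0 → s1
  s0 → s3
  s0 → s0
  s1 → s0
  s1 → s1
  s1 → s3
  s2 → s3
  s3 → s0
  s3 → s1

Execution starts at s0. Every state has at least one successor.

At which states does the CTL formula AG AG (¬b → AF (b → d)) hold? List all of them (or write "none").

States satisfying AG (¬b → AF (b → d)): {s0, s1, s2, s3}.
States satisfying AG AG (¬b → AF (b → d)): {s0, s1, s2, s3}.

{s0, s1, s2, s3}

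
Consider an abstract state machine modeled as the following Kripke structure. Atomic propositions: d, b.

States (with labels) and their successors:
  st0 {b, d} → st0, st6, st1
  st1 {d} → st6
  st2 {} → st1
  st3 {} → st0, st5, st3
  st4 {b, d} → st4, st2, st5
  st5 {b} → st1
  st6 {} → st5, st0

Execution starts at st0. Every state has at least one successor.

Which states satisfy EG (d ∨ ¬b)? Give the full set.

States satisfying d ∨ ¬b: {st0, st1, st2, st3, st4, st6}.
States satisfying EG (d ∨ ¬b): {st0, st1, st2, st3, st4, st6}.

{st0, st1, st2, st3, st4, st6}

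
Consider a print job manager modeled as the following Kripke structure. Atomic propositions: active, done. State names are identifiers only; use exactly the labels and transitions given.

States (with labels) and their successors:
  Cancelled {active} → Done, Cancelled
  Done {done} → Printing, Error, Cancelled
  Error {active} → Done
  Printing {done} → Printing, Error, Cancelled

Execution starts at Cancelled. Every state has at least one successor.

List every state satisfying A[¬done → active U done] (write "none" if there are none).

{Done, Error, Printing}

States satisfying ¬done → active: {Cancelled, Done, Error, Printing}.
States satisfying done: {Done, Printing}.
States satisfying A[¬done → active U done]: {Done, Error, Printing}.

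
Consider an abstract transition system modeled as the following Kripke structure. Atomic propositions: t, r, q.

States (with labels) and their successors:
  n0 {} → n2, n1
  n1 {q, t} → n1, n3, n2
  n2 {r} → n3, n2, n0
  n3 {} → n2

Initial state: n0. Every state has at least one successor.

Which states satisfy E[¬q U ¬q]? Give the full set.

States satisfying ¬q: {n0, n2, n3}.
States satisfying E[¬q U ¬q]: {n0, n2, n3}.

{n0, n2, n3}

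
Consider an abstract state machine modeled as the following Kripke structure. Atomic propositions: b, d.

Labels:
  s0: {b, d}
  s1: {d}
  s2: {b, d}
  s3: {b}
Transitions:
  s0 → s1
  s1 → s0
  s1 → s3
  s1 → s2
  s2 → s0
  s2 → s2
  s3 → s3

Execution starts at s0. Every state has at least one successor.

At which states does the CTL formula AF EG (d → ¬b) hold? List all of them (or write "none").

{s0, s1, s3}

States satisfying EG (d → ¬b): {s1, s3}.
States satisfying AF EG (d → ¬b): {s0, s1, s3}.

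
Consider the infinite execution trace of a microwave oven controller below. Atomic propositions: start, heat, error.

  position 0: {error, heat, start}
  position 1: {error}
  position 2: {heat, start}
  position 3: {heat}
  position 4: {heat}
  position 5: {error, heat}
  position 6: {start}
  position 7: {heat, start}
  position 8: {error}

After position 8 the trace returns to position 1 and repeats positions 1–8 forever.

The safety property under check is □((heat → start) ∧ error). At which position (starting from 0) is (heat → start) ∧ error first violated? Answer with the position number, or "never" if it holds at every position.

2

Check (heat → start) ∧ error at each position in order: 0 ✓, 1 ✓.
At position 2 the labels are {heat, start}, so (heat → start) ∧ error is false there. This is the first violation.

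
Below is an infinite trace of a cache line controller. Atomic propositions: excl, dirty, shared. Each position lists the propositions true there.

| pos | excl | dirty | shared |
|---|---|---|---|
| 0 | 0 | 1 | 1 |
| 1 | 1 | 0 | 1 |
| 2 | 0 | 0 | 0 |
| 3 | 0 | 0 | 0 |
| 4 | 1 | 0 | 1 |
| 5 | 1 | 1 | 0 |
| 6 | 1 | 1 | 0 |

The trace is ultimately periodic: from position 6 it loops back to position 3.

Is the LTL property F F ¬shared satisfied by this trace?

F ¬shared holds at position 0, which is reachable from 0, so F F ¬shared holds.

Satisfied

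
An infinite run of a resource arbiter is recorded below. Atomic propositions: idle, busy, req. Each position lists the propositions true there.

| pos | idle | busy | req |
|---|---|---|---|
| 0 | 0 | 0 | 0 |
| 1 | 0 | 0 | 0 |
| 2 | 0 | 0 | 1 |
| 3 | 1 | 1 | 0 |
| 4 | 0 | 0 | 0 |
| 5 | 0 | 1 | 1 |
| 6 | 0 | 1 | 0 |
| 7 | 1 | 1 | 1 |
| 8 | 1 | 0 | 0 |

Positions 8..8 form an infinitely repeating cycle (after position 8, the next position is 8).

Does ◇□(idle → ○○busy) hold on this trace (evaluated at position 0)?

□(idle → ○○busy) is false at every position 0..8, so it never becomes true and ◇□(idle → ○○busy) fails.

Violated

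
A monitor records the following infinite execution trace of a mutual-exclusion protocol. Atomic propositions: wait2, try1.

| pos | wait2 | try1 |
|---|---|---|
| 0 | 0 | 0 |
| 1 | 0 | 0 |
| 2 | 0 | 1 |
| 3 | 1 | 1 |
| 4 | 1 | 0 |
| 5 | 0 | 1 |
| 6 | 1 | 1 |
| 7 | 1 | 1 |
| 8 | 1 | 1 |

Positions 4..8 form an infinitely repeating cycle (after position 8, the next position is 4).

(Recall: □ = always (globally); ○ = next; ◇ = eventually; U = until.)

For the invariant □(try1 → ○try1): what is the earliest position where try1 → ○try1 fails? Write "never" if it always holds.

3

Check try1 → ○try1 at each position in order: 0 ✓, 1 ✓, 2 ✓.
At position 3 the labels are {try1, wait2} and the next position 4 has {wait2}, so try1 → ○try1 is false there. This is the first violation.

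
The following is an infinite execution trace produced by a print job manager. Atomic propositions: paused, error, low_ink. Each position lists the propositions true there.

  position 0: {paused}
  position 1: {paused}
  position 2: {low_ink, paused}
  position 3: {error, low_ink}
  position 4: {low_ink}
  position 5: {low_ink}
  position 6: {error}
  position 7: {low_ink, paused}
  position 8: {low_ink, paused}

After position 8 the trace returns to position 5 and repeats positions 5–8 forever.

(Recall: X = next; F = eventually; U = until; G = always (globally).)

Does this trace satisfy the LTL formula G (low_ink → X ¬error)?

low_ink → X ¬error must hold at every position from 0 onward. It fails at position 2, so G (low_ink → X ¬error) is false.
Positions where low_ink holds: 2, 3, 4, 5, 7, 8.
Check X ¬error at each: 2→fails, 3→ok, 4→ok, 5→fails, 7→ok, 8→ok.

Violated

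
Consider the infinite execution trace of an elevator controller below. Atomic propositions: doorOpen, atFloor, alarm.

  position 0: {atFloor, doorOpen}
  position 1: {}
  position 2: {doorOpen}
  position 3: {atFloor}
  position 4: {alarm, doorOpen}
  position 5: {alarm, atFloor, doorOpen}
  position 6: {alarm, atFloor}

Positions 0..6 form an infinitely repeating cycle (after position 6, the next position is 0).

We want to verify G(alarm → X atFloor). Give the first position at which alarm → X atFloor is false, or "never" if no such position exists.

never

alarm → X atFloor holds at every position 0..6, and those are all the positions the trace ever visits, so the invariant G(alarm → X atFloor) is never violated.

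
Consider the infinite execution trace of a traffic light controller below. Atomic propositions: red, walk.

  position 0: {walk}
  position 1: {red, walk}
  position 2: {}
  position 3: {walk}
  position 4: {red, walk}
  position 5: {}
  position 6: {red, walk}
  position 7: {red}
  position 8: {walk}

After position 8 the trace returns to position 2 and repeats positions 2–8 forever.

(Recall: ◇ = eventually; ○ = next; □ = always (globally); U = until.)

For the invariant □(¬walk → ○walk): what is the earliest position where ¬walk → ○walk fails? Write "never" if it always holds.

never

¬walk → ○walk holds at every position 0..8, and those are all the positions the trace ever visits, so the invariant □(¬walk → ○walk) is never violated.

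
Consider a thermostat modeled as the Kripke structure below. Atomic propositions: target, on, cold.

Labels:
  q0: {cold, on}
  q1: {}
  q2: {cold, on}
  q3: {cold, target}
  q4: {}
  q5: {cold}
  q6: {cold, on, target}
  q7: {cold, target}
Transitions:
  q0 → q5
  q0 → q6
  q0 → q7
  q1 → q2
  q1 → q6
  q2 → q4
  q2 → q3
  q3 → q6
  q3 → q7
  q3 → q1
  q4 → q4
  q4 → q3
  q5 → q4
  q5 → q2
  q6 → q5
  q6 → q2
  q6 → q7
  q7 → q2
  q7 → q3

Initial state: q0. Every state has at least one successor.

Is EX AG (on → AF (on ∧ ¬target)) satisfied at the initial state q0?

States satisfying AG (on → AF (on ∧ ¬target)): ∅.
States satisfying EX AG (on → AF (on ∧ ¬target)): ∅.
No suitable path/successor from q0 witnesses the formula.
q0 ∉ Sat(EX AG (on → AF (on ∧ ¬target))).

Does not hold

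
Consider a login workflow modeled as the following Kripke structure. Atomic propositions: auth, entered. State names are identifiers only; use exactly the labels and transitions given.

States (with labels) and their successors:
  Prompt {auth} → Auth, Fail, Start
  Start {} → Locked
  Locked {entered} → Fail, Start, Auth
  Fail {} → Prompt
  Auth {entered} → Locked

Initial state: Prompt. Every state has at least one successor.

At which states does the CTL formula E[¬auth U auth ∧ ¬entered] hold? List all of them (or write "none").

{Prompt, Start, Locked, Fail, Auth}

States satisfying ¬auth: {Start, Locked, Fail, Auth}.
States satisfying auth ∧ ¬entered: {Prompt}.
States satisfying E[¬auth U auth ∧ ¬entered]: {Prompt, Start, Locked, Fail, Auth}.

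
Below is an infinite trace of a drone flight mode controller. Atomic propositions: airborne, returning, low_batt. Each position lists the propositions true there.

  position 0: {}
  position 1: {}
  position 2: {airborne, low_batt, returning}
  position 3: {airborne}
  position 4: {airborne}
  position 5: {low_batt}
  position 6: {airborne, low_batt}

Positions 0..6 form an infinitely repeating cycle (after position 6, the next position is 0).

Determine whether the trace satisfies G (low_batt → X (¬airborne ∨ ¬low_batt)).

low_batt → X (¬airborne ∨ ¬low_batt) must hold at every position from 0 onward. It fails at position 5, so G (low_batt → X (¬airborne ∨ ¬low_batt)) is false.
Positions where low_batt holds: 2, 5, 6.
Check X (¬airborne ∨ ¬low_batt) at each: 2→ok, 5→fails, 6→ok.

No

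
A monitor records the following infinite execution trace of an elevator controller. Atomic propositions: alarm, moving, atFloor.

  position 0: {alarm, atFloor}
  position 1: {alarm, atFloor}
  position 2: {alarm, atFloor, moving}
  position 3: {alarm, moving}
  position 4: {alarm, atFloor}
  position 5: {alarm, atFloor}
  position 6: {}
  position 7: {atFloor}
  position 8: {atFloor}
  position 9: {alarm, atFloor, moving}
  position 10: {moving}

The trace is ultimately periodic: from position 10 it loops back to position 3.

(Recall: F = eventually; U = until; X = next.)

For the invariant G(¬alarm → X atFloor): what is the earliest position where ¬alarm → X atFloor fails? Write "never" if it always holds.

10

Check ¬alarm → X atFloor at each position in order: 0 ✓, 1 ✓, 2 ✓, 3 ✓, 4 ✓, 5 ✓, 6 ✓, 7 ✓, 8 ✓, 9 ✓.
At position 10 the labels are {moving} and the next position 3 has {alarm, moving}, so ¬alarm → X atFloor is false there. This is the first violation.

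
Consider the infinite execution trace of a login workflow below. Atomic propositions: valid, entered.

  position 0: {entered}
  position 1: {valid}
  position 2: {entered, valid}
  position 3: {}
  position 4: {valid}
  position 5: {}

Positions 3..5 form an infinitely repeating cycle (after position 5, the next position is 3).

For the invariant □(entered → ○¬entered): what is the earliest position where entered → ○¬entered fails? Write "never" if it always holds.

entered → ○¬entered holds at every position 0..5, and those are all the positions the trace ever visits, so the invariant □(entered → ○¬entered) is never violated.

never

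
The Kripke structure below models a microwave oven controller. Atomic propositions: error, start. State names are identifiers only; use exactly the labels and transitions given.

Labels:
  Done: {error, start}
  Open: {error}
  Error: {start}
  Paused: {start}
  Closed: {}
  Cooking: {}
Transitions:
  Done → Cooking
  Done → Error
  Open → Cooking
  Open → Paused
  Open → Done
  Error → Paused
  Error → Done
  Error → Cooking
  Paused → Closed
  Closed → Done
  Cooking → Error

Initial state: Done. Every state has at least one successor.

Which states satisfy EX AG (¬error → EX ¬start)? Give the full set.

none

States satisfying AG (¬error → EX ¬start): ∅.
States satisfying EX AG (¬error → EX ¬start): ∅.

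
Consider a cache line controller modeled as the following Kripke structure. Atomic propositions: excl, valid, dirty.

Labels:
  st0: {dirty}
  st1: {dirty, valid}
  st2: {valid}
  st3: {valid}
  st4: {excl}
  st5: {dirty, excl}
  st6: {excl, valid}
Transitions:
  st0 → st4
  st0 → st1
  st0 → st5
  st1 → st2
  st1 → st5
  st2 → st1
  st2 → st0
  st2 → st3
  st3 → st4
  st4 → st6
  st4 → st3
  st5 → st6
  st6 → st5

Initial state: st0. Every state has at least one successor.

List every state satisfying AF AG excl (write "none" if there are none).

{st5, st6}

States satisfying AG excl: {st5, st6}.
States satisfying AF AG excl: {st5, st6}.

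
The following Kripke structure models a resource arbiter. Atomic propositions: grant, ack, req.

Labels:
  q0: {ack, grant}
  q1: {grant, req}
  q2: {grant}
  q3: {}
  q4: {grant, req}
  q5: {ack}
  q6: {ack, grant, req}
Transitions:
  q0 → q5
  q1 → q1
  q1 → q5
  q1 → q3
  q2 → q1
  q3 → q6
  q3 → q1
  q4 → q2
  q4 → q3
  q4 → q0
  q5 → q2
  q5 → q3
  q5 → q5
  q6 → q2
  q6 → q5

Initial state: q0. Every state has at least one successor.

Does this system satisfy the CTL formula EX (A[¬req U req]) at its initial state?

States satisfying A[¬req U req]: {q1, q2, q3, q4, q6}.
States satisfying EX (A[¬req U req]): {q1, q2, q3, q4, q5, q6}.
No suitable path/successor from q0 witnesses the formula.
q0 ∉ Sat(EX (A[¬req U req])).

Violated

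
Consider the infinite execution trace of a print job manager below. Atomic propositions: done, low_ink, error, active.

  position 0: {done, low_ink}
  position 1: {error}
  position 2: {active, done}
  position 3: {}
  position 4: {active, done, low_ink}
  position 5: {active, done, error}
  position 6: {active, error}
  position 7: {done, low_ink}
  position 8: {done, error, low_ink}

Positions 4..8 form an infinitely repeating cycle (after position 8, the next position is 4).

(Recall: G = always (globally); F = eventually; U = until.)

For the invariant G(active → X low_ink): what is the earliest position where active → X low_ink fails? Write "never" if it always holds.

Check active → X low_ink at each position in order: 0 ✓, 1 ✓.
At position 2 the labels are {active, done} and the next position 3 has {}, so active → X low_ink is false there. This is the first violation.

2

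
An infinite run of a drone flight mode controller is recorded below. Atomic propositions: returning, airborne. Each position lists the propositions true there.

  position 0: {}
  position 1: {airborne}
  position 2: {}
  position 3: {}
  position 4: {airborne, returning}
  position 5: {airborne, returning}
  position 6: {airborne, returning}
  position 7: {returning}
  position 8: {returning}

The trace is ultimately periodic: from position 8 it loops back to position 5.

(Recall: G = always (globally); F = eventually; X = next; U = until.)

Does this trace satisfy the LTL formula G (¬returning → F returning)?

¬returning → F returning holds at every position 0..8, and those are all positions ever visited, so G (¬returning → F returning) holds.
Positions where ¬returning holds: 0, 1, 2, 3.
Check F returning at each: 0→ok, 1→ok, 2→ok, 3→ok.

Yes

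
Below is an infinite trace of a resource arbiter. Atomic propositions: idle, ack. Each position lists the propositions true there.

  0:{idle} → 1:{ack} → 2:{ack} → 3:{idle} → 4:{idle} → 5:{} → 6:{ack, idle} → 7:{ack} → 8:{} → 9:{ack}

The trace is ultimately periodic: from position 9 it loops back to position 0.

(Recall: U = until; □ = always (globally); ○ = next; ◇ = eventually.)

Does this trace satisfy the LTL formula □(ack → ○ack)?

ack → ○ack must hold at every position from 0 onward. It fails at position 2, so □(ack → ○ack) is false.
Positions where ack holds: 1, 2, 6, 7, 9.
Check ○ack at each: 1→ok, 2→fails, 6→ok, 7→fails, 9→fails.

No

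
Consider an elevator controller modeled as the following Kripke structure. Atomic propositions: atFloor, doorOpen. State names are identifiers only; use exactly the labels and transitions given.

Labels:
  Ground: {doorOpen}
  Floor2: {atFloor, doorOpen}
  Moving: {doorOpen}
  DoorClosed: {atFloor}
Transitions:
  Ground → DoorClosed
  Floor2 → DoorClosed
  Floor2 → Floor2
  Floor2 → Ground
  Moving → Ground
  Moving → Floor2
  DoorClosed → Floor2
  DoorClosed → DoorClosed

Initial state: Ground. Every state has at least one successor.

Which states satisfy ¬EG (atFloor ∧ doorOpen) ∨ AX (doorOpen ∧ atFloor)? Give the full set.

{Ground, Moving, DoorClosed}

States satisfying atFloor ∧ doorOpen: {Floor2}.
States satisfying EG (atFloor ∧ doorOpen): {Floor2}.
States satisfying ¬EG (atFloor ∧ doorOpen): {Ground, Moving, DoorClosed}.
States satisfying doorOpen ∧ atFloor: {Floor2}.
States satisfying AX (doorOpen ∧ atFloor): ∅.
States satisfying ¬EG (atFloor ∧ doorOpen) ∨ AX (doorOpen ∧ atFloor): {Ground, Moving, DoorClosed}.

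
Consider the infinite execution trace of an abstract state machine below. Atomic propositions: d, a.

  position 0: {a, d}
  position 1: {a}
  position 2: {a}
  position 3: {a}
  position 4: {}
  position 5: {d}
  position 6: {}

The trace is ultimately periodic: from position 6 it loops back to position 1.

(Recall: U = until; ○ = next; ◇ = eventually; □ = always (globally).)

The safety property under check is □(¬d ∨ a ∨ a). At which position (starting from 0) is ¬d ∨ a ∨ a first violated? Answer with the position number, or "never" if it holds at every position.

5

Check ¬d ∨ a ∨ a at each position in order: 0 ✓, 1 ✓, 2 ✓, 3 ✓, 4 ✓.
At position 5 the labels are {d}, so ¬d ∨ a ∨ a is false there. This is the first violation.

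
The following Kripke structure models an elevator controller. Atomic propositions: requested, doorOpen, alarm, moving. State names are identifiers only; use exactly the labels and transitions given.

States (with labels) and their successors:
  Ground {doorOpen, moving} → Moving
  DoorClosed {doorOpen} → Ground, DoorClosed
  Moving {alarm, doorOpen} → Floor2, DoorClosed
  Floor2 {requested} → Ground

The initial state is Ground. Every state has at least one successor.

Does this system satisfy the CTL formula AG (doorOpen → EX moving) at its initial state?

Violated

States satisfying doorOpen → EX moving: {DoorClosed, Floor2}.
States satisfying AG (doorOpen → EX moving): ∅.
Ground is reachable from Ground and violates doorOpen → EX moving, so AG fails at Ground.
Ground ∉ Sat(AG (doorOpen → EX moving)).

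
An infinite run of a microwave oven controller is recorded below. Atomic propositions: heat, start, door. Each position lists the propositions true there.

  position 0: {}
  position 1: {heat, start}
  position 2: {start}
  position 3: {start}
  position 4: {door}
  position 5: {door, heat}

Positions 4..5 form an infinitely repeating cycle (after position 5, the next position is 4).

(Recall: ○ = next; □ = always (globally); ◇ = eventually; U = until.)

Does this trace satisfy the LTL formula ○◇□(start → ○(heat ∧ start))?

Holds

The position after 0 is 1; ◇□(start → ○(heat ∧ start)) is true there.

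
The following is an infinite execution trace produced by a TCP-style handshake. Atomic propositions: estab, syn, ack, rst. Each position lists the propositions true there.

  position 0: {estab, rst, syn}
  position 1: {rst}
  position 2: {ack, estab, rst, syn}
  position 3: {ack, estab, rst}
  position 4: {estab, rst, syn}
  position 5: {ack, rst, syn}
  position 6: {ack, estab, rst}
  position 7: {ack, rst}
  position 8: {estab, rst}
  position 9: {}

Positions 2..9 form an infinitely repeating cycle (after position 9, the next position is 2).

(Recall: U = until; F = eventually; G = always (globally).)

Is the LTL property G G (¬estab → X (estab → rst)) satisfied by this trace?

Satisfied

G (¬estab → X (estab → rst)) holds at every position 0..9, and those are all positions ever visited, so G G (¬estab → X (estab → rst)) holds.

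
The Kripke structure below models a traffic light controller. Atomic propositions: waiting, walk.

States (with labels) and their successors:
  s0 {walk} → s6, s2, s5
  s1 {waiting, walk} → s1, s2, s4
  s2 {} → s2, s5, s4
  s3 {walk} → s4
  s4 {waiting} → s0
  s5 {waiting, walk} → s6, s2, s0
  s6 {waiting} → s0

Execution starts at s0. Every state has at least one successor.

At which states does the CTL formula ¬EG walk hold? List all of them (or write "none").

States satisfying walk: {s0, s1, s3, s5}.
States satisfying EG walk: {s0, s1, s5}.
States satisfying ¬EG walk: {s2, s3, s4, s6}.

{s2, s3, s4, s6}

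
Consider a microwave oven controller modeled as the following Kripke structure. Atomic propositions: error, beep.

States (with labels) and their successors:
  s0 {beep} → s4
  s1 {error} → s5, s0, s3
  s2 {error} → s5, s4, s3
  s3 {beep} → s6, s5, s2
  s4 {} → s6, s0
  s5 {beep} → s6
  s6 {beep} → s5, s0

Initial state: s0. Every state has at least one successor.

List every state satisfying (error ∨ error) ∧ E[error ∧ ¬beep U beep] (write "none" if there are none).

{s1, s2}

States satisfying error ∨ error: {s1, s2}.
States satisfying error ∧ ¬beep: {s1, s2}.
States satisfying beep: {s0, s3, s5, s6}.
States satisfying E[error ∧ ¬beep U beep]: {s0, s1, s2, s3, s5, s6}.
States satisfying (error ∨ error) ∧ E[error ∧ ¬beep U beep]: {s1, s2}.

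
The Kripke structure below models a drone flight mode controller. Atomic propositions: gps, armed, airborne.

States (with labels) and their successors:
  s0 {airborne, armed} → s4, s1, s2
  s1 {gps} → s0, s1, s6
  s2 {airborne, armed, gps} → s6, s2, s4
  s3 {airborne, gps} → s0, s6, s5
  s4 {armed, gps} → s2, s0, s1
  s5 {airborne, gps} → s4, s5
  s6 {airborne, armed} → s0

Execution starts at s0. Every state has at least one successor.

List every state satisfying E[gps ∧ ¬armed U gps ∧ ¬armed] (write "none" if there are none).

States satisfying gps ∧ ¬armed: {s1, s3, s5}.
States satisfying E[gps ∧ ¬armed U gps ∧ ¬armed]: {s1, s3, s5}.

{s1, s3, s5}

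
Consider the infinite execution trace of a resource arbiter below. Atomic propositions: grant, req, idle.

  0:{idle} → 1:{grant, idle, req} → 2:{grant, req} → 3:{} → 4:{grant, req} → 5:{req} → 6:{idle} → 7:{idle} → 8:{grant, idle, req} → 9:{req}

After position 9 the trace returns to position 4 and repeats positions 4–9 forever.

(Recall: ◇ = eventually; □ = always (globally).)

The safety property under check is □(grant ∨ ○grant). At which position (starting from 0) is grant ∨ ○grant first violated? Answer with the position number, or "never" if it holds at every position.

Check grant ∨ ○grant at each position in order: 0 ✓, 1 ✓, 2 ✓, 3 ✓, 4 ✓.
At position 5 the labels are {req} and the next position 6 has {idle}, so grant ∨ ○grant is false there. This is the first violation.

5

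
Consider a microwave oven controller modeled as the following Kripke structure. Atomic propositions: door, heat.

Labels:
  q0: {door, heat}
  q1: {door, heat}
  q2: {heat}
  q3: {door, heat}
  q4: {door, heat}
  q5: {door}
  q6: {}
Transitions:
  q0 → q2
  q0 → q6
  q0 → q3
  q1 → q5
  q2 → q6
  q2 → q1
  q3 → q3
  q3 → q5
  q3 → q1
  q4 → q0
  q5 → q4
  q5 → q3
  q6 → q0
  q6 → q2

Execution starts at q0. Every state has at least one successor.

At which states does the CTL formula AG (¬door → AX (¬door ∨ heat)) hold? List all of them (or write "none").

States satisfying ¬door → AX (¬door ∨ heat): {q0, q1, q2, q3, q4, q5, q6}.
States satisfying AG (¬door → AX (¬door ∨ heat)): {q0, q1, q2, q3, q4, q5, q6}.

{q0, q1, q2, q3, q4, q5, q6}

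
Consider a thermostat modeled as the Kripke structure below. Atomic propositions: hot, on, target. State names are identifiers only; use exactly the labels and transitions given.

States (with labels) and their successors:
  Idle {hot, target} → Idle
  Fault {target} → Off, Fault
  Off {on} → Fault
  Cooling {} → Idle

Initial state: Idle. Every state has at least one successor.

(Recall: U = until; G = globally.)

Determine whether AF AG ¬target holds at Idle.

States satisfying AG ¬target: ∅.
States satisfying AF AG ¬target: ∅.
There is a path from Idle along which AG ¬target never holds.
Idle ∉ Sat(AF AG ¬target).

Does not hold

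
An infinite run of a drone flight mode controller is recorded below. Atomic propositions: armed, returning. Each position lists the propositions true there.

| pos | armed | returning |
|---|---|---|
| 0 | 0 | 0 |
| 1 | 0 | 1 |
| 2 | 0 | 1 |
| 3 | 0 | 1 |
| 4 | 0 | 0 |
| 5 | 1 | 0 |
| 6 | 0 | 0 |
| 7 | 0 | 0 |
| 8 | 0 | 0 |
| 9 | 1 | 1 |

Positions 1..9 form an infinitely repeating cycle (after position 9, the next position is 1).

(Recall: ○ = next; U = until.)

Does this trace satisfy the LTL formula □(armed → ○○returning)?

armed → ○○returning must hold at every position from 0 onward. It fails at position 5, so □(armed → ○○returning) is false.
Positions where armed holds: 5, 9.
Check ○○returning at each: 5→fails, 9→ok.

Does not hold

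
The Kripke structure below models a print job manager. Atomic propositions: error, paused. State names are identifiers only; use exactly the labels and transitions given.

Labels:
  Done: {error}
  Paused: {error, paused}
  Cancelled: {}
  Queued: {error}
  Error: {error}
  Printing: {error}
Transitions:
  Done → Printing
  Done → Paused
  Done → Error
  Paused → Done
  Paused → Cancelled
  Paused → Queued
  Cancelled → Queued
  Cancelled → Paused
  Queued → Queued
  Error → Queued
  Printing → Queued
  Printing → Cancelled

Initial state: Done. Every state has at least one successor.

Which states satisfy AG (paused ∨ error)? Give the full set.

{Queued, Error}

States satisfying paused ∨ error: {Done, Paused, Queued, Error, Printing}.
States satisfying AG (paused ∨ error): {Queued, Error}.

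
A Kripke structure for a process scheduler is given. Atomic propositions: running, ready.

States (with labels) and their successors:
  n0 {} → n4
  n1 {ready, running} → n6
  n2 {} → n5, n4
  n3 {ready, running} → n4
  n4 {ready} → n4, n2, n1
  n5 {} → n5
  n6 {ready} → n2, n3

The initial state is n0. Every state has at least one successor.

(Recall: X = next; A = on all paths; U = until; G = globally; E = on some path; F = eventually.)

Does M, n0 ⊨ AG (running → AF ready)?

Yes

States satisfying running → AF ready: {n0, n1, n2, n3, n4, n5, n6}.
States satisfying AG (running → AF ready): {n0, n1, n2, n3, n4, n5, n6}.
Every state reachable from n0 satisfies running → AF ready.
n0 ∈ Sat(AG (running → AF ready)).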